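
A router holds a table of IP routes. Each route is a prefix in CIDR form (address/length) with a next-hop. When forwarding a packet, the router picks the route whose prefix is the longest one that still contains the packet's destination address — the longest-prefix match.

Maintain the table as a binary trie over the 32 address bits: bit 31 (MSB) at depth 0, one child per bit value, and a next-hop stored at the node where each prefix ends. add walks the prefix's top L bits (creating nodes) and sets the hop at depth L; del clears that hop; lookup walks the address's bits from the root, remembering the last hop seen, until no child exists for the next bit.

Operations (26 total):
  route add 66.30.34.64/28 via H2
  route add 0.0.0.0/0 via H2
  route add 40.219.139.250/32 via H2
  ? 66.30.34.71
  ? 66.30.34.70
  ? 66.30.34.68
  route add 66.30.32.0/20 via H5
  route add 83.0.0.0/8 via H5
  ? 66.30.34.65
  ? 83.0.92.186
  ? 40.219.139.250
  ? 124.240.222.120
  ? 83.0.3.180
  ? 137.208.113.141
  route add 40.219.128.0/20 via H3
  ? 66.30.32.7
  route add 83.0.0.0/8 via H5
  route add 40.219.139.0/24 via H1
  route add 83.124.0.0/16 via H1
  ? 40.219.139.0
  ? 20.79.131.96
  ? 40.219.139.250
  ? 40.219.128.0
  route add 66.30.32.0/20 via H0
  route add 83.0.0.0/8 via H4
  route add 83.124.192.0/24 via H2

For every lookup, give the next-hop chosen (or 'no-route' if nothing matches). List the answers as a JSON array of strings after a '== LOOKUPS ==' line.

Apply in order:
  add 66.30.34.64/28 -> H2 at depth 28
  add 0.0.0.0/0 -> H2 at depth 0
  add 40.219.139.250/32 -> H2 at depth 32
  ? 66.30.34.71  path d0:H2→d1:-→d2:-→d3:-→d4:-→d5:-→d6:-→d7:-→d8:-→d9:-→d10:-→d11:-→d12:-→d13:-→d14:-→d15:-→d16:-→d17:-→d18:-→d19:-→d20:-→d21:-→d22:-→d23:-→d24:-→d25:-→d26:-→d27:-→d28:H2  best=H2
  ? 66.30.34.70  path d0:H2→d1:-→d2:-→d3:-→d4:-→d5:-→d6:-→d7:-→d8:-→d9:-→d10:-→d11:-→d12:-→d13:-→d14:-→d15:-→d16:-→d17:-→d18:-→d19:-→d20:-→d21:-→d22:-→d23:-→d24:-→d25:-→d26:-→d27:-→d28:H2  best=H2
  ? 66.30.34.68  path d0:H2→d1:-→d2:-→d3:-→d4:-→d5:-→d6:-→d7:-→d8:-→d9:-→d10:-→d11:-→d12:-→d13:-→d14:-→d15:-→d16:-→d17:-→d18:-→d19:-→d20:-→d21:-→d22:-→d23:-→d24:-→d25:-→d26:-→d27:-→d28:H2  best=H2
  add 66.30.32.0/20 -> H5 at depth 20
  add 83.0.0.0/8 -> H5 at depth 8
  ? 66.30.34.65  path d0:H2→d1:-→d2:-→d3:-→d4:-→d5:-→d6:-→d7:-→d8:-→d9:-→d10:-→d11:-→d12:-→d13:-→d14:-→d15:-→d16:-→d17:-→d18:-→d19:-→d20:H5→d21:-→d22:-→d23:-→d24:-→d25:-→d26:-→d27:-→d28:H2  best=H2
  ? 83.0.92.186  path d0:H2→d1:-→d2:-→d3:-→d4:-→d5:-→d6:-→d7:-→d8:H5  best=H5
  ? 40.219.139.250  path d0:H2→d1:-→d2:-→d3:-→d4:-→d5:-→d6:-→d7:-→d8:-→d9:-→d10:-→d11:-→d12:-→d13:-→d14:-→d15:-→d16:-→d17:-→d18:-→d19:-→d20:-→d21:-→d22:-→d23:-→d24:-→d25:-→d26:-→d27:-→d28:-→d29:-→d30:-→d31:-→d32:H2  best=H2
  ? 124.240.222.120  path d0:H2→d1:-→d2:-  best=H2
  ? 83.0.3.180  path d0:H2→d1:-→d2:-→d3:-→d4:-→d5:-→d6:-→d7:-→d8:H5  best=H5
  ? 137.208.113.141  path d0:H2  best=H2
  add 40.219.128.0/20 -> H3 at depth 20
  ? 66.30.32.7  path d0:H2→d1:-→d2:-→d3:-→d4:-→d5:-→d6:-→d7:-→d8:-→d9:-→d10:-→d11:-→d12:-→d13:-→d14:-→d15:-→d16:-→d17:-→d18:-→d19:-→d20:H5→d21:-→d22:-  best=H5
  add 83.0.0.0/8 -> H5 at depth 8
  add 40.219.139.0/24 -> H1 at depth 24
  add 83.124.0.0/16 -> H1 at depth 16
  ? 40.219.139.0  path d0:H2→d1:-→d2:-→d3:-→d4:-→d5:-→d6:-→d7:-→d8:-→d9:-→d10:-→d11:-→d12:-→d13:-→d14:-→d15:-→d16:-→d17:-→d18:-→d19:-→d20:H3→d21:-→d22:-→d23:-→d24:H1  best=H1
  ? 20.79.131.96  path d0:H2→d1:-→d2:-  best=H2
  ? 40.219.139.250  path d0:H2→d1:-→d2:-→d3:-→d4:-→d5:-→d6:-→d7:-→d8:-→d9:-→d10:-→d11:-→d12:-→d13:-→d14:-→d15:-→d16:-→d17:-→d18:-→d19:-→d20:H3→d21:-→d22:-→d23:-→d24:H1→d25:-→d26:-→d27:-→d28:-→d29:-→d30:-→d31:-→d32:H2  best=H2
  ? 40.219.128.0  path d0:H2→d1:-→d2:-→d3:-→d4:-→d5:-→d6:-→d7:-→d8:-→d9:-→d10:-→d11:-→d12:-→d13:-→d14:-→d15:-→d16:-→d17:-→d18:-→d19:-→d20:H3  best=H3
  add 66.30.32.0/20 -> H0 at depth 20
  add 83.0.0.0/8 -> H4 at depth 8
  add 83.124.192.0/24 -> H2 at depth 24

== LOOKUPS ==
["H2","H2","H2","H2","H5","H2","H2","H5","H2","H5","H1","H2","H2","H3"]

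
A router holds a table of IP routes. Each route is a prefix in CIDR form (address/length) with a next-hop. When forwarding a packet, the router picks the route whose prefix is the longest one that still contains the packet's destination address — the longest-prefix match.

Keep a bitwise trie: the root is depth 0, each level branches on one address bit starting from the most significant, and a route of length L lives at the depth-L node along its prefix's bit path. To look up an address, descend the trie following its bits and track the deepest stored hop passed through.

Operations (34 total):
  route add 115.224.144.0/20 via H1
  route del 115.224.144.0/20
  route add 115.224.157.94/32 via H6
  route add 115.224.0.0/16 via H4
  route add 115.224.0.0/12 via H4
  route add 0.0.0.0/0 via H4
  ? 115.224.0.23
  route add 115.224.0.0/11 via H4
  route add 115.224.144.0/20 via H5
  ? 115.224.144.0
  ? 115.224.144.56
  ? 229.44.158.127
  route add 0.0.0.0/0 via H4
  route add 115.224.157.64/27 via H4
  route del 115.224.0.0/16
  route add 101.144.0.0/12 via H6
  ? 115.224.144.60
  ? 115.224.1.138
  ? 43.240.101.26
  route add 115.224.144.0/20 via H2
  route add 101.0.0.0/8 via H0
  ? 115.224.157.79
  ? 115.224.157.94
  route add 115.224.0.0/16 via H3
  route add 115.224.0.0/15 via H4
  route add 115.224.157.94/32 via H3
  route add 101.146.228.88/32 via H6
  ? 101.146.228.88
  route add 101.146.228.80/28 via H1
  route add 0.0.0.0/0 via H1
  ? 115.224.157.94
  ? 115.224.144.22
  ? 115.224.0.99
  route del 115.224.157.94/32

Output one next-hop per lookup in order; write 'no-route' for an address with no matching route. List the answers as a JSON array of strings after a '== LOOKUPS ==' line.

Process each operation:
  + 115.224.144.0/20 (H1) depth=20
  - 115.224.144.0/20 clear@20
  + 115.224.157.94/32 (H6) depth=32
  + 115.224.0.0/16 (H4) depth=16
  + 115.224.0.0/12 (H4) depth=12
  + 0.0.0.0/0 (H4) depth=0
  Q 115.224.0.23: descend 0111001111100000 ; hops seen [H4,H4,H4] ; pick H4
  + 115.224.0.0/11 (H4) depth=11
  + 115.224.144.0/20 (H5) depth=20
  Q 115.224.144.0: descend 01110011111000001001 ; hops seen [H4,H4,H4,H4,H5] ; pick H5
  Q 115.224.144.56: descend 01110011111000001001 ; hops seen [H4,H4,H4,H4,H5] ; pick H5
  Q 229.44.158.127: descend ε ; hops seen [H4] ; pick H4
  + 0.0.0.0/0 (H4) depth=0
  + 115.224.157.64/27 (H4) depth=27
  - 115.224.0.0/16 clear@16
  + 101.144.0.0/12 (H6) depth=12
  Q 115.224.144.60: descend 01110011111000001001 ; hops seen [H4,H4,H4,H5] ; pick H5
  Q 115.224.1.138: descend 0111001111100000 ; hops seen [H4,H4,H4] ; pick H4
  Q 43.240.101.26: descend 0 ; hops seen [H4] ; pick H4
  + 115.224.144.0/20 (H2) depth=20
  + 101.0.0.0/8 (H0) depth=8
  Q 115.224.157.79: descend 011100111110000010011101010 ; hops seen [H4,H4,H4,H2,H4] ; pick H4
  Q 115.224.157.94: descend 01110011111000001001110101011110 ; hops seen [H4,H4,H4,H2,H4,H6] ; pick H6
  + 115.224.0.0/16 (H3) depth=16
  + 115.224.0.0/15 (H4) depth=15
  + 115.224.157.94/32 (H3) depth=32
  + 101.146.228.88/32 (H6) depth=32
  Q 101.146.228.88: descend 01100101100100101110010001011000 ; hops seen [H4,H0,H6,H6] ; pick H6
  + 101.146.228.80/28 (H1) depth=28
  + 0.0.0.0/0 (H1) depth=0
  Q 115.224.157.94: descend 01110011111000001001110101011110 ; hops seen [H1,H4,H4,H4,H3,H2,H4,H3] ; pick H3
  Q 115.224.144.22: descend 01110011111000001001 ; hops seen [H1,H4,H4,H4,H3,H2] ; pick H2
  Q 115.224.0.99: descend 0111001111100000 ; hops seen [H1,H4,H4,H4,H3] ; pick H3
  - 115.224.157.94/32 clear@32

== LOOKUPS ==
["H4","H5","H5","H4","H5","H4","H4","H4","H6","H6","H3","H2","H3"]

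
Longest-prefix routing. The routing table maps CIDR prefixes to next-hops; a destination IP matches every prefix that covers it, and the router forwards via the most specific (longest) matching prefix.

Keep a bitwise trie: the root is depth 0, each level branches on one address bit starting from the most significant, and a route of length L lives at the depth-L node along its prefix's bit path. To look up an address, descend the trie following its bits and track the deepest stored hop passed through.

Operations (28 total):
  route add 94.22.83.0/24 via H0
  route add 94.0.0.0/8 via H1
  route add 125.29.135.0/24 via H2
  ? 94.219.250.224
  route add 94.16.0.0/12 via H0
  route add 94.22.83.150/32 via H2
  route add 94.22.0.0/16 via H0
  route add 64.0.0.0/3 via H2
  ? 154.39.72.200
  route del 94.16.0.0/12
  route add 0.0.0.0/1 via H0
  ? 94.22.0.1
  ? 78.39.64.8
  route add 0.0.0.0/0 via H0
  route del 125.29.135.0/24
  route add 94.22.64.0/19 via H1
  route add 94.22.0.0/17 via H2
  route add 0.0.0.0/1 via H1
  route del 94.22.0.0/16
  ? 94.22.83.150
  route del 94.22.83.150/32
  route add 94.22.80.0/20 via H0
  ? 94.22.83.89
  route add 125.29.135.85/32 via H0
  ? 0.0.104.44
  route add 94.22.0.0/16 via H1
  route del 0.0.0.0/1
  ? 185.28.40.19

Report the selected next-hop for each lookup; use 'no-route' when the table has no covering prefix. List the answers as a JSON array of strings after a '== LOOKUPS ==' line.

Trace:
  add 94.22.83.0/24 -> H0 at depth 24
  add 94.0.0.0/8 -> H1 at depth 8
  add 125.29.135.0/24 -> H2 at depth 24
  ? 94.219.250.224  path d0:-→d1:-→d2:-→d3:-→d4:-→d5:-→d6:-→d7:-→d8:H1  best=H1
  add 94.16.0.0/12 -> H0 at depth 12
  add 94.22.83.150/32 -> H2 at depth 32
  add 94.22.0.0/16 -> H0 at depth 16
  add 64.0.0.0/3 -> H2 at depth 3
  ? 154.39.72.200  path d0:-  best=no-route
  del 94.16.0.0/12 (clear depth 12)
  add 0.0.0.0/1 -> H0 at depth 1
  ? 94.22.0.1  path d0:-→d1:H0→d2:-→d3:H2→d4:-→d5:-→d6:-→d7:-→d8:H1→d9:-→d10:-→d11:-→d12:-→d13:-→d14:-→d15:-→d16:H0→d17:-  best=H0
  ? 78.39.64.8  path d0:-→d1:H0→d2:-→d3:H2  best=H2
  add 0.0.0.0/0 -> H0 at depth 0
  del 125.29.135.0/24 (clear depth 24)
  add 94.22.64.0/19 -> H1 at depth 19
  add 94.22.0.0/17 -> H2 at depth 17
  add 0.0.0.0/1 -> H1 at depth 1
  del 94.22.0.0/16 (clear depth 16)
  ? 94.22.83.150  path d0:H0→d1:H1→d2:-→d3:H2→d4:-→d5:-→d6:-→d7:-→d8:H1→d9:-→d10:-→d11:-→d12:-→d13:-→d14:-→d15:-→d16:-→d17:H2→d18:-→d19:H1→d20:-→d21:-→d22:-→d23:-→d24:H0→d25:-→d26:-→d27:-→d28:-→d29:-→d30:-→d31:-→d32:H2  best=H2
  del 94.22.83.150/32 (clear depth 32)
  add 94.22.80.0/20 -> H0 at depth 20
  ? 94.22.83.89  path d0:H0→d1:H1→d2:-→d3:H2→d4:-→d5:-→d6:-→d7:-→d8:H1→d9:-→d10:-→d11:-→d12:-→d13:-→d14:-→d15:-→d16:-→d17:H2→d18:-→d19:H1→d20:H0→d21:-→d22:-→d23:-→d24:H0  best=H0
  add 125.29.135.85/32 -> H0 at depth 32
  ? 0.0.104.44  path d0:H0→d1:H1  best=H1
  add 94.22.0.0/16 -> H1 at depth 16
  del 0.0.0.0/1 (clear depth 1)
  ? 185.28.40.19  path d0:H0  best=H0

== LOOKUPS ==
["H1","no-route","H0","H2","H2","H0","H1","H0"]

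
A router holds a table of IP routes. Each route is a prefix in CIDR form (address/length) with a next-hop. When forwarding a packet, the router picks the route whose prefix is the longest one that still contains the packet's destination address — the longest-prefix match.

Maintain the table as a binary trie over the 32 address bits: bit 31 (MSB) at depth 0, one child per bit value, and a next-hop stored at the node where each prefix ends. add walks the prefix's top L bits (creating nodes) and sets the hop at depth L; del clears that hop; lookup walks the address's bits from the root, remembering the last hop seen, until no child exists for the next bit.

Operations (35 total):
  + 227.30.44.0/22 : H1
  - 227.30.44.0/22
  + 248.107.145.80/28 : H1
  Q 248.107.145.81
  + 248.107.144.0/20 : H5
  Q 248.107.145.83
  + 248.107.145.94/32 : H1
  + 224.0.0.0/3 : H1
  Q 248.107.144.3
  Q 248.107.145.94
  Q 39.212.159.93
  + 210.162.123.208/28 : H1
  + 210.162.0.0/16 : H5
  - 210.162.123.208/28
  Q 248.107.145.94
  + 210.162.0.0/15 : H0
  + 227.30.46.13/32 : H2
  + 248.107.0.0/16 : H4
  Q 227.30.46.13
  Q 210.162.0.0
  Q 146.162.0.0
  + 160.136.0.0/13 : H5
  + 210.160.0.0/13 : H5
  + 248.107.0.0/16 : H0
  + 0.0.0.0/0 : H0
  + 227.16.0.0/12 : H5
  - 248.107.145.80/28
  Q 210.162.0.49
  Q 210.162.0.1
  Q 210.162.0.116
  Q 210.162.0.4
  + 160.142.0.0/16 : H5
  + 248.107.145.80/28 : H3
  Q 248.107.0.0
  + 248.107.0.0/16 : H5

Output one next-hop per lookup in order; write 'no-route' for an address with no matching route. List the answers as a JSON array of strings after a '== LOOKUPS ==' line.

Trace:
  add 227.30.44.0/22 -> H1 at depth 22
  del 227.30.44.0/22 (clear depth 22)
  add 248.107.145.80/28 -> H1 at depth 28
  ? 248.107.145.81  path d0:-→d1:-→d2:-→d3:-→d4:-→d5:-→d6:-→d7:-→d8:-→d9:-→d10:-→d11:-→d12:-→d13:-→d14:-→d15:-→d16:-→d17:-→d18:-→d19:-→d20:-→d21:-→d22:-→d23:-→d24:-→d25:-→d26:-→d27:-→d28:H1  best=H1
  add 248.107.144.0/20 -> H5 at depth 20
  ? 248.107.145.83  path d0:-→d1:-→d2:-→d3:-→d4:-→d5:-→d6:-→d7:-→d8:-→d9:-→d10:-→d11:-→d12:-→d13:-→d14:-→d15:-→d16:-→d17:-→d18:-→d19:-→d20:H5→d21:-→d22:-→d23:-→d24:-→d25:-→d26:-→d27:-→d28:H1  best=H1
  add 248.107.145.94/32 -> H1 at depth 32
  add 224.0.0.0/3 -> H1 at depth 3
  ? 248.107.144.3  path d0:-→d1:-→d2:-→d3:H1→d4:-→d5:-→d6:-→d7:-→d8:-→d9:-→d10:-→d11:-→d12:-→d13:-→d14:-→d15:-→d16:-→d17:-→d18:-→d19:-→d20:H5→d21:-→d22:-→d23:-  best=H5
  ? 248.107.145.94  path d0:-→d1:-→d2:-→d3:H1→d4:-→d5:-→d6:-→d7:-→d8:-→d9:-→d10:-→d11:-→d12:-→d13:-→d14:-→d15:-→d16:-→d17:-→d18:-→d19:-→d20:H5→d21:-→d22:-→d23:-→d24:-→d25:-→d26:-→d27:-→d28:H1→d29:-→d30:-→d31:-→d32:H1  best=H1
  ? 39.212.159.93  path d0:-  best=no-route
  add 210.162.123.208/28 -> H1 at depth 28
  add 210.162.0.0/16 -> H5 at depth 16
  del 210.162.123.208/28 (clear depth 28)
  ? 248.107.145.94  path d0:-→d1:-→d2:-→d3:H1→d4:-→d5:-→d6:-→d7:-→d8:-→d9:-→d10:-→d11:-→d12:-→d13:-→d14:-→d15:-→d16:-→d17:-→d18:-→d19:-→d20:H5→d21:-→d22:-→d23:-→d24:-→d25:-→d26:-→d27:-→d28:H1→d29:-→d30:-→d31:-→d32:H1  best=H1
  add 210.162.0.0/15 -> H0 at depth 15
  add 227.30.46.13/32 -> H2 at depth 32
  add 248.107.0.0/16 -> H4 at depth 16
  ? 227.30.46.13  path d0:-→d1:-→d2:-→d3:H1→d4:-→d5:-→d6:-→d7:-→d8:-→d9:-→d10:-→d11:-→d12:-→d13:-→d14:-→d15:-→d16:-→d17:-→d18:-→d19:-→d20:-→d21:-→d22:-→d23:-→d24:-→d25:-→d26:-→d27:-→d28:-→d29:-→d30:-→d31:-→d32:H2  best=H2
  ? 210.162.0.0  path d0:-→d1:-→d2:-→d3:-→d4:-→d5:-→d6:-→d7:-→d8:-→d9:-→d10:-→d11:-→d12:-→d13:-→d14:-→d15:H0→d16:H5→d17:-  best=H5
  ? 146.162.0.0  path d0:-→d1:-  best=no-route
  add 160.136.0.0/13 -> H5 at depth 13
  add 210.160.0.0/13 -> H5 at depth 13
  add 248.107.0.0/16 -> H0 at depth 16
  add 0.0.0.0/0 -> H0 at depth 0
  add 227.16.0.0/12 -> H5 at depth 12
  del 248.107.145.80/28 (clear depth 28)
  ? 210.162.0.49  path d0:H0→d1:-→d2:-→d3:-→d4:-→d5:-→d6:-→d7:-→d8:-→d9:-→d10:-→d11:-→d12:-→d13:H5→d14:-→d15:H0→d16:H5→d17:-  best=H5
  ? 210.162.0.1  path d0:H0→d1:-→d2:-→d3:-→d4:-→d5:-→d6:-→d7:-→d8:-→d9:-→d10:-→d11:-→d12:-→d13:H5→d14:-→d15:H0→d16:H5→d17:-  best=H5
  ? 210.162.0.116  path d0:H0→d1:-→d2:-→d3:-→d4:-→d5:-→d6:-→d7:-→d8:-→d9:-→d10:-→d11:-→d12:-→d13:H5→d14:-→d15:H0→d16:H5→d17:-  best=H5
  ? 210.162.0.4  path d0:H0→d1:-→d2:-→d3:-→d4:-→d5:-→d6:-→d7:-→d8:-→d9:-→d10:-→d11:-→d12:-→d13:H5→d14:-→d15:H0→d16:H5→d17:-  best=H5
  add 160.142.0.0/16 -> H5 at depth 16
  add 248.107.145.80/28 -> H3 at depth 28
  ? 248.107.0.0  path d0:H0→d1:-→d2:-→d3:H1→d4:-→d5:-→d6:-→d7:-→d8:-→d9:-→d10:-→d11:-→d12:-→d13:-→d14:-→d15:-→d16:H0  best=H0
  add 248.107.0.0/16 -> H5 at depth 16

== LOOKUPS ==
["H1","H1","H5","H1","no-route","H1","H2","H5","no-route","H5","H5","H5","H5","H0"]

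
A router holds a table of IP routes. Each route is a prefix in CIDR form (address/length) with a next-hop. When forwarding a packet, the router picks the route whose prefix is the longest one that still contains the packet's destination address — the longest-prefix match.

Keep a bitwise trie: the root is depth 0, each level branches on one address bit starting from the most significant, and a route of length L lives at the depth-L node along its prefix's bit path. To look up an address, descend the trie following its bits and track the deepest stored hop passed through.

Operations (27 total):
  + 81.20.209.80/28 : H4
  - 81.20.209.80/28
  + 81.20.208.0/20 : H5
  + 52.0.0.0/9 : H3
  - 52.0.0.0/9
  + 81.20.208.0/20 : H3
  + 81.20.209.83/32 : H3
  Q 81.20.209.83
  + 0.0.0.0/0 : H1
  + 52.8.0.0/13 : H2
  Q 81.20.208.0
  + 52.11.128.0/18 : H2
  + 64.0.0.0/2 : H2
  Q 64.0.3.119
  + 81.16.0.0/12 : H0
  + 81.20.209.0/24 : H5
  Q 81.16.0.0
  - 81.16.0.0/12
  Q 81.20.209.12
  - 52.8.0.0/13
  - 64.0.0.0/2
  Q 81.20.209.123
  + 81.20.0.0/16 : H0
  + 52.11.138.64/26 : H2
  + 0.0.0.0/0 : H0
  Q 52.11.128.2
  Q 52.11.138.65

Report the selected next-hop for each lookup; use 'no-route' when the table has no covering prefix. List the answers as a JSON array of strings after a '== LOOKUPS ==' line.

Trace:
  add 81.20.209.80/28 -> H4 at depth 28
  del 81.20.209.80/28 (clear depth 28)
  add 81.20.208.0/20 -> H5 at depth 20
  add 52.0.0.0/9 -> H3 at depth 9
  del 52.0.0.0/9 (clear depth 9)
  add 81.20.208.0/20 -> H3 at depth 20
  add 81.20.209.83/32 -> H3 at depth 32
  lookup 81.20.209.83: bits 01010001000101001101000101010011 walk d0:-→d1:-→d2:-→d3:-→d4:-→d5:-→d6:-→d7:-→d8:-→d9:-→d10:-→d11:-→d12:-→d13:-→d14:-→d15:-→d16:-→d17:-→d18:-→d19:-→d20:H3→d21:-→d22:-→d23:-→d24:-→d25:-→d26:-→d27:-→d28:-→d29:-→d30:-→d31:-→d32:H3 -> H3
  add 0.0.0.0/0 -> H1 at depth 0
  add 52.8.0.0/13 -> H2 at depth 13
  lookup 81.20.208.0: bits 01010001000101001101000 walk d0:H1→d1:-→d2:-→d3:-→d4:-→d5:-→d6:-→d7:-→d8:-→d9:-→d10:-→d11:-→d12:-→d13:-→d14:-→d15:-→d16:-→d17:-→d18:-→d19:-→d20:H3→d21:-→d22:-→d23:- -> H3
  add 52.11.128.0/18 -> H2 at depth 18
  add 64.0.0.0/2 -> H2 at depth 2
  lookup 64.0.3.119: bits 010 walk d0:H1→d1:-→d2:H2→d3:- -> H2
  add 81.16.0.0/12 -> H0 at depth 12
  add 81.20.209.0/24 -> H5 at depth 24
  lookup 81.16.0.0: bits 0101000100010 walk d0:H1→d1:-→d2:H2→d3:-→d4:-→d5:-→d6:-→d7:-→d8:-→d9:-→d10:-→d11:-→d12:H0→d13:- -> H0
  del 81.16.0.0/12 (clear depth 12)
  lookup 81.20.209.12: bits 0101000100010100110100010 walk d0:H1→d1:-→d2:H2→d3:-→d4:-→d5:-→d6:-→d7:-→d8:-→d9:-→d10:-→d11:-→d12:-→d13:-→d14:-→d15:-→d16:-→d17:-→d18:-→d19:-→d20:H3→d21:-→d22:-→d23:-→d24:H5→d25:- -> H5
  del 52.8.0.0/13 (clear depth 13)
  del 64.0.0.0/2 (clear depth 2)
  lookup 81.20.209.123: bits 01010001000101001101000101 walk d0:H1→d1:-→d2:-→d3:-→d4:-→d5:-→d6:-→d7:-→d8:-→d9:-→d10:-→d11:-→d12:-→d13:-→d14:-→d15:-→d16:-→d17:-→d18:-→d19:-→d20:H3→d21:-→d22:-→d23:-→d24:H5→d25:-→d26:- -> H5
  add 81.20.0.0/16 -> H0 at depth 16
  add 52.11.138.64/26 -> H2 at depth 26
  add 0.0.0.0/0 -> H0 at depth 0
  lookup 52.11.128.2: bits 00110100000010111000 walk d0:H0→d1:-→d2:-→d3:-→d4:-→d5:-→d6:-→d7:-→d8:-→d9:-→d10:-→d11:-→d12:-→d13:-→d14:-→d15:-→d16:-→d17:-→d18:H2→d19:-→d20:- -> H2
  lookup 52.11.138.65: bits 00110100000010111000101001 walk d0:H0→d1:-→d2:-→d3:-→d4:-→d5:-→d6:-→d7:-→d8:-→d9:-→d10:-→d11:-→d12:-→d13:-→d14:-→d15:-→d16:-→d17:-→d18:H2→d19:-→d20:-→d21:-→d22:-→d23:-→d24:-→d25:-→d26:H2 -> H2

== LOOKUPS ==
["H3","H3","H2","H0","H5","H5","H2","H2"]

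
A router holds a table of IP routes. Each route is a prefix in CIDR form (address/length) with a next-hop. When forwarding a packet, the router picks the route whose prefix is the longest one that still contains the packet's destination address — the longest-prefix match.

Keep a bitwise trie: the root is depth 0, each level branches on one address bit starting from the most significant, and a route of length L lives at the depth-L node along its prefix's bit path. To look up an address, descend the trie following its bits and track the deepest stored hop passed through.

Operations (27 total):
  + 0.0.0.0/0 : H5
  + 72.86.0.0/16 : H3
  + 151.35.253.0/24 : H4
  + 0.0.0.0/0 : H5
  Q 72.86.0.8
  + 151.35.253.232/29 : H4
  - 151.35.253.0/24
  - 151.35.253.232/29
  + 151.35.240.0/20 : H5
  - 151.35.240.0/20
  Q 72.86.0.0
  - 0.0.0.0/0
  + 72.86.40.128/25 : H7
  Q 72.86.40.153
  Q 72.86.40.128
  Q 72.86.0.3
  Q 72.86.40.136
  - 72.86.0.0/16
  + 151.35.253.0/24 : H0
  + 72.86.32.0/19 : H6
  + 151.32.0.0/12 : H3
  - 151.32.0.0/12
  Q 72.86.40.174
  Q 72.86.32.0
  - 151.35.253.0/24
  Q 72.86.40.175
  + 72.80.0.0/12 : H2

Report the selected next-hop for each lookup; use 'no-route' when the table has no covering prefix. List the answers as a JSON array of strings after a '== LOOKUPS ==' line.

Apply in order:
  + 0.0.0.0/0 (H5) depth=0
  + 72.86.0.0/16 (H3) depth=16
  + 151.35.253.0/24 (H4) depth=24
  + 0.0.0.0/0 (H5) depth=0
  ? 72.86.0.8  path d0:H5→d1:-→d2:-→d3:-→d4:-→d5:-→d6:-→d7:-→d8:-→d9:-→d10:-→d11:-→d12:-→d13:-→d14:-→d15:-→d16:H3  best=H3
  + 151.35.253.232/29 (H4) depth=29
  - 151.35.253.0/24 clear@24
  - 151.35.253.232/29 clear@29
  + 151.35.240.0/20 (H5) depth=20
  - 151.35.240.0/20 clear@20
  ? 72.86.0.0  path d0:H5→d1:-→d2:-→d3:-→d4:-→d5:-→d6:-→d7:-→d8:-→d9:-→d10:-→d11:-→d12:-→d13:-→d14:-→d15:-→d16:H3  best=H3
  - 0.0.0.0/0 clear@0
  + 72.86.40.128/25 (H7) depth=25
  ? 72.86.40.153  path d0:-→d1:-→d2:-→d3:-→d4:-→d5:-→d6:-→d7:-→d8:-→d9:-→d10:-→d11:-→d12:-→d13:-→d14:-→d15:-→d16:H3→d17:-→d18:-→d19:-→d20:-→d21:-→d22:-→d23:-→d24:-→d25:H7  best=H7
  ? 72.86.40.128  path d0:-→d1:-→d2:-→d3:-→d4:-→d5:-→d6:-→d7:-→d8:-→d9:-→d10:-→d11:-→d12:-→d13:-→d14:-→d15:-→d16:H3→d17:-→d18:-→d19:-→d20:-→d21:-→d22:-→d23:-→d24:-→d25:H7  best=H7
  ? 72.86.0.3  path d0:-→d1:-→d2:-→d3:-→d4:-→d5:-→d6:-→d7:-→d8:-→d9:-→d10:-→d11:-→d12:-→d13:-→d14:-→d15:-→d16:H3→d17:-→d18:-  best=H3
  ? 72.86.40.136  path d0:-→d1:-→d2:-→d3:-→d4:-→d5:-→d6:-→d7:-→d8:-→d9:-→d10:-→d11:-→d12:-→d13:-→d14:-→d15:-→d16:H3→d17:-→d18:-→d19:-→d20:-→d21:-→d22:-→d23:-→d24:-→d25:H7  best=H7
  - 72.86.0.0/16 clear@16
  + 151.35.253.0/24 (H0) depth=24
  + 72.86.32.0/19 (H6) depth=19
  + 151.32.0.0/12 (H3) depth=12
  - 151.32.0.0/12 clear@12
  ? 72.86.40.174  path d0:-→d1:-→d2:-→d3:-→d4:-→d5:-→d6:-→d7:-→d8:-→d9:-→d10:-→d11:-→d12:-→d13:-→d14:-→d15:-→d16:-→d17:-→d18:-→d19:H6→d20:-→d21:-→d22:-→d23:-→d24:-→d25:H7  best=H7
  ? 72.86.32.0  path d0:-→d1:-→d2:-→d3:-→d4:-→d5:-→d6:-→d7:-→d8:-→d9:-→d10:-→d11:-→d12:-→d13:-→d14:-→d15:-→d16:-→d17:-→d18:-→d19:H6→d20:-  best=H6
  - 151.35.253.0/24 clear@24
  ? 72.86.40.175  path d0:-→d1:-→d2:-→d3:-→d4:-→d5:-→d6:-→d7:-→d8:-→d9:-→d10:-→d11:-→d12:-→d13:-→d14:-→d15:-→d16:-→d17:-→d18:-→d19:H6→d20:-→d21:-→d22:-→d23:-→d24:-→d25:H7  best=H7
  + 72.80.0.0/12 (H2) depth=12

== LOOKUPS ==
["H3","H3","H7","H7","H3","H7","H7","H6","H7"]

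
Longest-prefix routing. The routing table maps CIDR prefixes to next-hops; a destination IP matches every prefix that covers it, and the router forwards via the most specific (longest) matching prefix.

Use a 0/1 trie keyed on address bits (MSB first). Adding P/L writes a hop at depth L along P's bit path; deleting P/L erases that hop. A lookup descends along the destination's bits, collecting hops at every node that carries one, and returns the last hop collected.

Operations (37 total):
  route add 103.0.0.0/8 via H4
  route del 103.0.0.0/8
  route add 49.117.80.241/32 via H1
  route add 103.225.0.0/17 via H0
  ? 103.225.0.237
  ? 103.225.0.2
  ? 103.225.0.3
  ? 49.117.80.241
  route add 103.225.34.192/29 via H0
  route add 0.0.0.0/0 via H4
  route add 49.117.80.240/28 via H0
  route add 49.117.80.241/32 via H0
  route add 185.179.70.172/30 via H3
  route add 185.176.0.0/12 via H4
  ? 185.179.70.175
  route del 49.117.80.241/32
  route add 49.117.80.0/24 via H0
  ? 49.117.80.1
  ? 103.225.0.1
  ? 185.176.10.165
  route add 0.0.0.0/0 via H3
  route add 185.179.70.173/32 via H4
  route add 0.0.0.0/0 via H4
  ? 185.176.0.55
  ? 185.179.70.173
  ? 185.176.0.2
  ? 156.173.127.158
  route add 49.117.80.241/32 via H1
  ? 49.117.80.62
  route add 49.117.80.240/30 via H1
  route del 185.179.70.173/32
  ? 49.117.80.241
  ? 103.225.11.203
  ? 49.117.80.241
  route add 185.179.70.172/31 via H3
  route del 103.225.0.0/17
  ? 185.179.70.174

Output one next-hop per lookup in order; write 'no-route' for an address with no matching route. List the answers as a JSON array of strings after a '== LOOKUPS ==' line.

Trace:
  add 103.0.0.0/8 -> H4 at depth 8
  - 103.0.0.0/8 clear@8
  add 49.117.80.241/32 -> H1 at depth 32
  add 103.225.0.0/17 -> H0 at depth 17
  lookup 103.225.0.237: bits 01100111111000010 walk d0:-→d1:-→d2:-→d3:-→d4:-→d5:-→d6:-→d7:-→d8:-→d9:-→d10:-→d11:-→d12:-→d13:-→d14:-→d15:-→d16:-→d17:H0 -> H0
  lookup 103.225.0.2: bits 01100111111000010 walk d0:-→d1:-→d2:-→d3:-→d4:-→d5:-→d6:-→d7:-→d8:-→d9:-→d10:-→d11:-→d12:-→d13:-→d14:-→d15:-→d16:-→d17:H0 -> H0
  lookup 103.225.0.3: bits 01100111111000010 walk d0:-→d1:-→d2:-→d3:-→d4:-→d5:-→d6:-→d7:-→d8:-→d9:-→d10:-→d11:-→d12:-→d13:-→d14:-→d15:-→d16:-→d17:H0 -> H0
  lookup 49.117.80.241: bits 00110001011101010101000011110001 walk d0:-→d1:-→d2:-→d3:-→d4:-→d5:-→d6:-→d7:-→d8:-→d9:-→d10:-→d11:-→d12:-→d13:-→d14:-→d15:-→d16:-→d17:-→d18:-→d19:-→d20:-→d21:-→d22:-→d23:-→d24:-→d25:-→d26:-→d27:-→d28:-→d29:-→d30:-→d31:-→d32:H1 -> H1
  add 103.225.34.192/29 -> H0 at depth 29
  add 0.0.0.0/0 -> H4 at depth 0
  add 49.117.80.240/28 -> H0 at depth 28
  add 49.117.80.241/32 -> H0 at depth 32
  add 185.179.70.172/30 -> H3 at depth 30
  add 185.176.0.0/12 -> H4 at depth 12
  lookup 185.179.70.175: bits 101110011011001101000110101011 walk d0:H4→d1:-→d2:-→d3:-→d4:-→d5:-→d6:-→d7:-→d8:-→d9:-→d10:-→d11:-→d12:H4→d13:-→d14:-→d15:-→d16:-→d17:-→d18:-→d19:-→d20:-→d21:-→d22:-→d23:-→d24:-→d25:-→d26:-→d27:-→d28:-→d29:-→d30:H3 -> H3
  - 49.117.80.241/32 clear@32
  add 49.117.80.0/24 -> H0 at depth 24
  lookup 49.117.80.1: bits 001100010111010101010000 walk d0:H4→d1:-→d2:-→d3:-→d4:-→d5:-→d6:-→d7:-→d8:-→d9:-→d10:-→d11:-→d12:-→d13:-→d14:-→d15:-→d16:-→d17:-→d18:-→d19:-→d20:-→d21:-→d22:-→d23:-→d24:H0 -> H0
  lookup 103.225.0.1: bits 011001111110000100 walk d0:H4→d1:-→d2:-→d3:-→d4:-→d5:-→d6:-→d7:-→d8:-→d9:-→d10:-→d11:-→d12:-→d13:-→d14:-→d15:-→d16:-→d17:H0→d18:- -> H0
  lookup 185.176.10.165: bits 10111001101100 walk d0:H4→d1:-→d2:-→d3:-→d4:-→d5:-→d6:-→d7:-→d8:-→d9:-→d10:-→d11:-→d12:H4→d13:-→d14:- -> H4
  add 0.0.0.0/0 -> H3 at depth 0
  add 185.179.70.173/32 -> H4 at depth 32
  add 0.0.0.0/0 -> H4 at depth 0
  lookup 185.176.0.55: bits 10111001101100 walk d0:H4→d1:-→d2:-→d3:-→d4:-→d5:-→d6:-→d7:-→d8:-→d9:-→d10:-→d11:-→d12:H4→d13:-→d14:- -> H4
  lookup 185.179.70.173: bits 10111001101100110100011010101101 walk d0:H4→d1:-→d2:-→d3:-→d4:-→d5:-→d6:-→d7:-→d8:-→d9:-→d10:-→d11:-→d12:H4→d13:-→d14:-→d15:-→d16:-→d17:-→d18:-→d19:-→d20:-→d21:-→d22:-→d23:-→d24:-→d25:-→d26:-→d27:-→d28:-→d29:-→d30:H3→d31:-→d32:H4 -> H4
  lookup 185.176.0.2: bits 10111001101100 walk d0:H4→d1:-→d2:-→d3:-→d4:-→d5:-→d6:-→d7:-→d8:-→d9:-→d10:-→d11:-→d12:H4→d13:-→d14:- -> H4
  lookup 156.173.127.158: bits 10 walk d0:H4→d1:-→d2:- -> H4
  add 49.117.80.241/32 -> H1 at depth 32
  lookup 49.117.80.62: bits 001100010111010101010000 walk d0:H4→d1:-→d2:-→d3:-→d4:-→d5:-→d6:-→d7:-→d8:-→d9:-→d10:-→d11:-→d12:-→d13:-→d14:-→d15:-→d16:-→d17:-→d18:-→d19:-→d20:-→d21:-→d22:-→d23:-→d24:H0 -> H0
  add 49.117.80.240/30 -> H1 at depth 30
  - 185.179.70.173/32 clear@32
  lookup 49.117.80.241: bits 00110001011101010101000011110001 walk d0:H4→d1:-→d2:-→d3:-→d4:-→d5:-→d6:-→d7:-→d8:-→d9:-→d10:-→d11:-→d12:-→d13:-→d14:-→d15:-→d16:-→d17:-→d18:-→d19:-→d20:-→d21:-→d22:-→d23:-→d24:H0→d25:-→d26:-→d27:-→d28:H0→d29:-→d30:H1→d31:-→d32:H1 -> H1
  lookup 103.225.11.203: bits 011001111110000100 walk d0:H4→d1:-→d2:-→d3:-→d4:-→d5:-→d6:-→d7:-→d8:-→d9:-→d10:-→d11:-→d12:-→d13:-→d14:-→d15:-→d16:-→d17:H0→d18:- -> H0
  lookup 49.117.80.241: bits 00110001011101010101000011110001 walk d0:H4→d1:-→d2:-→d3:-→d4:-→d5:-→d6:-→d7:-→d8:-→d9:-→d10:-→d11:-→d12:-→d13:-→d14:-→d15:-→d16:-→d17:-→d18:-→d19:-→d20:-→d21:-→d22:-→d23:-→d24:H0→d25:-→d26:-→d27:-→d28:H0→d29:-→d30:H1→d31:-→d32:H1 -> H1
  add 185.179.70.172/31 -> H3 at depth 31
  - 103.225.0.0/17 clear@17
  lookup 185.179.70.174: bits 101110011011001101000110101011 walk d0:H4→d1:-→d2:-→d3:-→d4:-→d5:-→d6:-→d7:-→d8:-→d9:-→d10:-→d11:-→d12:H4→d13:-→d14:-→d15:-→d16:-→d17:-→d18:-→d19:-→d20:-→d21:-→d22:-→d23:-→d24:-→d25:-→d26:-→d27:-→d28:-→d29:-→d30:H3 -> H3

== LOOKUPS ==
["H0","H0","H0","H1","H3","H0","H0","H4","H4","H4","H4","H4","H0","H1","H0","H1","H3"]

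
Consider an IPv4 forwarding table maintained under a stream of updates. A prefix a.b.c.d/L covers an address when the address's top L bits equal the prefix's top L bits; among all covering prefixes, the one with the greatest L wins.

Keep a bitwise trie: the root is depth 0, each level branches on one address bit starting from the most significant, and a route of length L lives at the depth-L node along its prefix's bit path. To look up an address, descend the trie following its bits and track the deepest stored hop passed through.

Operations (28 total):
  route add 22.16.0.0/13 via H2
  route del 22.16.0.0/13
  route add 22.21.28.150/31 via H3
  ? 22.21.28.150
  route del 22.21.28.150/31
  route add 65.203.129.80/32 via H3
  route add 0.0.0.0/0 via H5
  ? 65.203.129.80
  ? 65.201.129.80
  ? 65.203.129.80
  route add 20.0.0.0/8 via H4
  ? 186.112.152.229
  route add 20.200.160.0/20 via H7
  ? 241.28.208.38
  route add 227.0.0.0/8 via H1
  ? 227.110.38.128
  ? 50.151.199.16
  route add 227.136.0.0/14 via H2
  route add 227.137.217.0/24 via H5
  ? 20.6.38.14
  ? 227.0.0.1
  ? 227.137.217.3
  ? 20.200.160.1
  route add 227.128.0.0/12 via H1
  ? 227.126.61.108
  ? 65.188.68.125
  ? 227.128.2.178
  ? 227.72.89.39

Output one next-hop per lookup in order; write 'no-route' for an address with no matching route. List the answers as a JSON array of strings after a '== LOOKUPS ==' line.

Apply in order:
  add 22.16.0.0/13 -> H2 at depth 13
  - 22.16.0.0/13 clear@13
  add 22.21.28.150/31 -> H3 at depth 31
  Q 22.21.28.150: descend 0001011000010101000111001001011 ; hops seen [H3] ; pick H3
  - 22.21.28.150/31 clear@31
  add 65.203.129.80/32 -> H3 at depth 32
  add 0.0.0.0/0 -> H5 at depth 0
  Q 65.203.129.80: descend 01000001110010111000000101010000 ; hops seen [H5,H3] ; pick H3
  Q 65.201.129.80: descend 01000001110010 ; hops seen [H5] ; pick H5
  Q 65.203.129.80: descend 01000001110010111000000101010000 ; hops seen [H5,H3] ; pick H3
  add 20.0.0.0/8 -> H4 at depth 8
  Q 186.112.152.229: descend ε ; hops seen [H5] ; pick H5
  add 20.200.160.0/20 -> H7 at depth 20
  Q 241.28.208.38: descend ε ; hops seen [H5] ; pick H5
  add 227.0.0.0/8 -> H1 at depth 8
  Q 227.110.38.128: descend 11100011 ; hops seen [H5,H1] ; pick H1
  Q 50.151.199.16: descend 00 ; hops seen [H5] ; pick H5
  add 227.136.0.0/14 -> H2 at depth 14
  add 227.137.217.0/24 -> H5 at depth 24
  Q 20.6.38.14: descend 00010100 ; hops seen [H5,H4] ; pick H4
  Q 227.0.0.1: descend 11100011 ; hops seen [H5,H1] ; pick H1
  Q 227.137.217.3: descend 111000111000100111011001 ; hops seen [H5,H1,H2,H5] ; pick H5
  Q 20.200.160.1: descend 00010100110010001010 ; hops seen [H5,H4,H7] ; pick H7
  add 227.128.0.0/12 -> H1 at depth 12
  Q 227.126.61.108: descend 11100011 ; hops seen [H5,H1] ; pick H1
  Q 65.188.68.125: descend 010000011 ; hops seen [H5] ; pick H5
  Q 227.128.2.178: descend 111000111000 ; hops seen [H5,H1,H1] ; pick H1
  Q 227.72.89.39: descend 11100011 ; hops seen [H5,H1] ; pick H1

== LOOKUPS ==
["H3","H3","H5","H3","H5","H5","H1","H5","H4","H1","H5","H7","H1","H5","H1","H1"]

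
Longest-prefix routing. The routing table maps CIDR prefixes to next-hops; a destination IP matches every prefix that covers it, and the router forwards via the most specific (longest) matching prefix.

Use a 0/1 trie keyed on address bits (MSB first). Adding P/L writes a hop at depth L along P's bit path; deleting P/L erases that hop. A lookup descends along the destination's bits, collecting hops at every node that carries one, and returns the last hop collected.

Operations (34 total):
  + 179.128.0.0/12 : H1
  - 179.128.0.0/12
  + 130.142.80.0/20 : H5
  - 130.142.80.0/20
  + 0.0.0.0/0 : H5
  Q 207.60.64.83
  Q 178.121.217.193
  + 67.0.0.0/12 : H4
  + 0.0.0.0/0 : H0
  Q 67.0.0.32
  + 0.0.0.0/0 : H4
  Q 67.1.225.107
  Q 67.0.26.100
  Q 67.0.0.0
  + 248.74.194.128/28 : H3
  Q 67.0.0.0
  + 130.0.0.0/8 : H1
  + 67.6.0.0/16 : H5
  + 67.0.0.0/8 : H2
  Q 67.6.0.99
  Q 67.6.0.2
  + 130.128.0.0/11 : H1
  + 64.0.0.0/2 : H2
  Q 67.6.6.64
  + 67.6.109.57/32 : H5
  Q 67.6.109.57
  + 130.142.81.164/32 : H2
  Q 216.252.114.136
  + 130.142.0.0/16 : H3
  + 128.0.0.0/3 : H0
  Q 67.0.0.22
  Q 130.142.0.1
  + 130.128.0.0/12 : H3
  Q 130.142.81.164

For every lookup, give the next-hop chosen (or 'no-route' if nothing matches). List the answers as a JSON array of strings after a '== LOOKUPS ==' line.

Process each operation:
  + 179.128.0.0/12 (H1) depth=12
  - 179.128.0.0/12 clear@12
  + 130.142.80.0/20 (H5) depth=20
  - 130.142.80.0/20 clear@20
  + 0.0.0.0/0 (H5) depth=0
  lookup 207.60.64.83: bits 1 walk d0:H5→d1:- -> H5
  lookup 178.121.217.193: bits 1011001 walk d0:H5→d1:-→d2:-→d3:-→d4:-→d5:-→d6:-→d7:- -> H5
  + 67.0.0.0/12 (H4) depth=12
  + 0.0.0.0/0 (H0) depth=0
  lookup 67.0.0.32: bits 010000110000 walk d0:H0→d1:-→d2:-→d3:-→d4:-→d5:-→d6:-→d7:-→d8:-→d9:-→d10:-→d11:-→d12:H4 -> H4
  + 0.0.0.0/0 (H4) depth=0
  lookup 67.1.225.107: bits 010000110000 walk d0:H4→d1:-→d2:-→d3:-→d4:-→d5:-→d6:-→d7:-→d8:-→d9:-→d10:-→d11:-→d12:H4 -> H4
  lookup 67.0.26.100: bits 010000110000 walk d0:H4→d1:-→d2:-→d3:-→d4:-→d5:-→d6:-→d7:-→d8:-→d9:-→d10:-→d11:-→d12:H4 -> H4
  lookup 67.0.0.0: bits 010000110000 walk d0:H4→d1:-→d2:-→d3:-→d4:-→d5:-→d6:-→d7:-→d8:-→d9:-→d10:-→d11:-→d12:H4 -> H4
  + 248.74.194.128/28 (H3) depth=28
  lookup 67.0.0.0: bits 010000110000 walk d0:H4→d1:-→d2:-→d3:-→d4:-→d5:-→d6:-→d7:-→d8:-→d9:-→d10:-→d11:-→d12:H4 -> H4
  + 130.0.0.0/8 (H1) depth=8
  + 67.6.0.0/16 (H5) depth=16
  + 67.0.0.0/8 (H2) depth=8
  lookup 67.6.0.99: bits 0100001100000110 walk d0:H4→d1:-→d2:-→d3:-→d4:-→d5:-→d6:-→d7:-→d8:H2→d9:-→d10:-→d11:-→d12:H4→d13:-→d14:-→d15:-→d16:H5 -> H5
  lookup 67.6.0.2: bits 0100001100000110 walk d0:H4→d1:-→d2:-→d3:-→d4:-→d5:-→d6:-→d7:-→d8:H2→d9:-→d10:-→d11:-→d12:H4→d13:-→d14:-→d15:-→d16:H5 -> H5
  + 130.128.0.0/11 (H1) depth=11
  + 64.0.0.0/2 (H2) depth=2
  lookup 67.6.6.64: bits 0100001100000110 walk d0:H4→d1:-→d2:H2→d3:-→d4:-→d5:-→d6:-→d7:-→d8:H2→d9:-→d10:-→d11:-→d12:H4→d13:-→d14:-→d15:-→d16:H5 -> H5
  + 67.6.109.57/32 (H5) depth=32
  lookup 67.6.109.57: bits 01000011000001100110110100111001 walk d0:H4→d1:-→d2:H2→d3:-→d4:-→d5:-→d6:-→d7:-→d8:H2→d9:-→d10:-→d11:-→d12:H4→d13:-→d14:-→d15:-→d16:H5→d17:-→d18:-→d19:-→d20:-→d21:-→d22:-→d23:-→d24:-→d25:-→d26:-→d27:-→d28:-→d29:-→d30:-→d31:-→d32:H5 -> H5
  + 130.142.81.164/32 (H2) depth=32
  lookup 216.252.114.136: bits 11 walk d0:H4→d1:-→d2:- -> H4
  + 130.142.0.0/16 (H3) depth=16
  + 128.0.0.0/3 (H0) depth=3
  lookup 67.0.0.22: bits 0100001100000 walk d0:H4→d1:-→d2:H2→d3:-→d4:-→d5:-→d6:-→d7:-→d8:H2→d9:-→d10:-→d11:-→d12:H4→d13:- -> H4
  lookup 130.142.0.1: bits 10000010100011100 walk d0:H4→d1:-→d2:-→d3:H0→d4:-→d5:-→d6:-→d7:-→d8:H1→d9:-→d10:-→d11:H1→d12:-→d13:-→d14:-→d15:-→d16:H3→d17:- -> H3
  + 130.128.0.0/12 (H3) depth=12
  lookup 130.142.81.164: bits 10000010100011100101000110100100 walk d0:H4→d1:-→d2:-→d3:H0→d4:-→d5:-→d6:-→d7:-→d8:H1→d9:-→d10:-→d11:H1→d12:H3→d13:-→d14:-→d15:-→d16:H3→d17:-→d18:-→d19:-→d20:-→d21:-→d22:-→d23:-→d24:-→d25:-→d26:-→d27:-→d28:-→d29:-→d30:-→d31:-→d32:H2 -> H2

== LOOKUPS ==
["H5","H5","H4","H4","H4","H4","H4","H5","H5","H5","H5","H4","H4","H3","H2"]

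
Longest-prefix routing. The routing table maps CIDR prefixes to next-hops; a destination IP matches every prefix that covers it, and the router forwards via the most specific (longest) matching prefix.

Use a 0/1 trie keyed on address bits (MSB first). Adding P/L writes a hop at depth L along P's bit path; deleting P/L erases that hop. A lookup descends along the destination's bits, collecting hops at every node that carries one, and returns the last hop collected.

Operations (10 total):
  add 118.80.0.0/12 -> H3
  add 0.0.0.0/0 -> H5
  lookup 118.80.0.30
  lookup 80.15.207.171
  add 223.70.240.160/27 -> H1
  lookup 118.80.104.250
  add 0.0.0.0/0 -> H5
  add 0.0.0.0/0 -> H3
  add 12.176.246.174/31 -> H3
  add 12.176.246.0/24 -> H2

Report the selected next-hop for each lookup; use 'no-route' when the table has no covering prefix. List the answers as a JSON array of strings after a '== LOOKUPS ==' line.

Trace:
  add 118.80.0.0/12 -> H3 at depth 12
  add 0.0.0.0/0 -> H5 at depth 0
  lookup 118.80.0.30: bits 011101100101 walk d0:H5→d1:-→d2:-→d3:-→d4:-→d5:-→d6:-→d7:-→d8:-→d9:-→d10:-→d11:-→d12:H3 -> H3
  lookup 80.15.207.171: bits 01 walk d0:H5→d1:-→d2:- -> H5
  add 223.70.240.160/27 -> H1 at depth 27
  lookup 118.80.104.250: bits 011101100101 walk d0:H5→d1:-→d2:-→d3:-→d4:-→d5:-→d6:-→d7:-→d8:-→d9:-→d10:-→d11:-→d12:H3 -> H3
  add 0.0.0.0/0 -> H5 at depth 0
  add 0.0.0.0/0 -> H3 at depth 0
  add 12.176.246.174/31 -> H3 at depth 31
  add 12.176.246.0/24 -> H2 at depth 24

== LOOKUPS ==
["H3","H5","H3"]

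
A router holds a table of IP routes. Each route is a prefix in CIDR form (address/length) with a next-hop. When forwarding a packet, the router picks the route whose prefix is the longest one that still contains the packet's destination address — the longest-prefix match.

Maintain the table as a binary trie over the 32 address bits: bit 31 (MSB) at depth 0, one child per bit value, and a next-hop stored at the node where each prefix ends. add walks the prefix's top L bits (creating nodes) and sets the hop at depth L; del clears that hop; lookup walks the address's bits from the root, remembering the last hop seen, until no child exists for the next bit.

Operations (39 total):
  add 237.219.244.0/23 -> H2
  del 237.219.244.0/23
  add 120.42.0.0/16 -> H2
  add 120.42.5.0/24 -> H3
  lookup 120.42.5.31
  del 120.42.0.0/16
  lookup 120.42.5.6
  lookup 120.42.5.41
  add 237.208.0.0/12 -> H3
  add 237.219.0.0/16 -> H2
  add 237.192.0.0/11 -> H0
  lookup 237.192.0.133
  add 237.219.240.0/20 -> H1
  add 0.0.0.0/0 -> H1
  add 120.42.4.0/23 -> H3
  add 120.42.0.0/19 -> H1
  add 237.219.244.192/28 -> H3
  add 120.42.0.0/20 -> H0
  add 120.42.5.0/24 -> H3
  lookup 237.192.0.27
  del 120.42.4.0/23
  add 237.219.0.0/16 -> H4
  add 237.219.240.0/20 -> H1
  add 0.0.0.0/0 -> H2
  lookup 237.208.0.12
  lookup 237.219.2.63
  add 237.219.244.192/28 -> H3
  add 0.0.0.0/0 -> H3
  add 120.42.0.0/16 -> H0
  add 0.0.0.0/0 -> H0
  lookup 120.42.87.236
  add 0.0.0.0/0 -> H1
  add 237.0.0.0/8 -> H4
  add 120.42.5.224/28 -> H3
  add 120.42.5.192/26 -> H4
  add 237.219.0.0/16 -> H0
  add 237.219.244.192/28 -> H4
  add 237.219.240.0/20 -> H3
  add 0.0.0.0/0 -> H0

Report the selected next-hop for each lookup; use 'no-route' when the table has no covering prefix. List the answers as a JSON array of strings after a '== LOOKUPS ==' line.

Apply in order:
  + 237.219.244.0/23 (H2) depth=23
  - 237.219.244.0/23 clear@23
  + 120.42.0.0/16 (H2) depth=16
  + 120.42.5.0/24 (H3) depth=24
  Q 120.42.5.31: descend 011110000010101000000101 ; hops seen [H2,H3] ; pick H3
  - 120.42.0.0/16 clear@16
  Q 120.42.5.6: descend 011110000010101000000101 ; hops seen [H3] ; pick H3
  Q 120.42.5.41: descend 011110000010101000000101 ; hops seen [H3] ; pick H3
  + 237.208.0.0/12 (H3) depth=12
  + 237.219.0.0/16 (H2) depth=16
  + 237.192.0.0/11 (H0) depth=11
  Q 237.192.0.133: descend 11101101110 ; hops seen [H0] ; pick H0
  + 237.219.240.0/20 (H1) depth=20
  + 0.0.0.0/0 (H1) depth=0
  + 120.42.4.0/23 (H3) depth=23
  + 120.42.0.0/19 (H1) depth=19
  + 237.219.244.192/28 (H3) depth=28
  + 120.42.0.0/20 (H0) depth=20
  + 120.42.5.0/24 (H3) depth=24
  Q 237.192.0.27: descend 11101101110 ; hops seen [H1,H0] ; pick H0
  - 120.42.4.0/23 clear@23
  + 237.219.0.0/16 (H4) depth=16
  + 237.219.240.0/20 (H1) depth=20
  + 0.0.0.0/0 (H2) depth=0
  Q 237.208.0.12: descend 111011011101 ; hops seen [H2,H0,H3] ; pick H3
  Q 237.219.2.63: descend 1110110111011011 ; hops seen [H2,H0,H3,H4] ; pick H4
  + 237.219.244.192/28 (H3) depth=28
  + 0.0.0.0/0 (H3) depth=0
  + 120.42.0.0/16 (H0) depth=16
  + 0.0.0.0/0 (H0) depth=0
  Q 120.42.87.236: descend 01111000001010100 ; hops seen [H0,H0] ; pick H0
  + 0.0.0.0/0 (H1) depth=0
  + 237.0.0.0/8 (H4) depth=8
  + 120.42.5.224/28 (H3) depth=28
  + 120.42.5.192/26 (H4) depth=26
  + 237.219.0.0/16 (H0) depth=16
  + 237.219.244.192/28 (H4) depth=28
  + 237.219.240.0/20 (H3) depth=20
  + 0.0.0.0/0 (H0) depth=0

== LOOKUPS ==
["H3","H3","H3","H0","H0","H3","H4","H0"]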